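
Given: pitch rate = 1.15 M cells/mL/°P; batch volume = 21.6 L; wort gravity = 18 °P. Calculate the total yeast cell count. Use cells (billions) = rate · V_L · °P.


cells = 1.15 · 21.6 · 18

447.1200 billion cells


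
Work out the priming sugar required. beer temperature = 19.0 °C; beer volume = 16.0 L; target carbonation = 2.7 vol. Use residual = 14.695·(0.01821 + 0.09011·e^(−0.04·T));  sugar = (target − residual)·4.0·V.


residual = 14.695·(0.01821 + 0.09011·e^(−0.04·19.0)) = 0.8869
sugar = (2.7 − 0.8869)·4.0·16.0

116.0407 g


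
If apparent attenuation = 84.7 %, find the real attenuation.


RA = AA · 0.8192
RA = 84.7 · 0.8192

69.3862 %


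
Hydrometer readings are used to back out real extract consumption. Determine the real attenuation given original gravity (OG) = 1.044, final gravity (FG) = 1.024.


AA = (OG−FG)/(OG−1)·100;  RA = AA·0.8192
AA = (1.044 − 1.024)/(1.044 − 1)·100 = 45.4545
RA = 45.4545·0.8192

37.2364 %


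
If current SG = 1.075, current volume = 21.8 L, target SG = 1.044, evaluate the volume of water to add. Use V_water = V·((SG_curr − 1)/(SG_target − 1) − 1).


V_water = 21.8·((1.075 − 1)/(1.044 − 1) − 1)

15.3591 L


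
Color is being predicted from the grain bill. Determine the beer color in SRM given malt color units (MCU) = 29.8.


SRM = 1.4922 · MCU^0.6859
SRM = 1.4922 · 29.8^0.6859

15.3106 SRM


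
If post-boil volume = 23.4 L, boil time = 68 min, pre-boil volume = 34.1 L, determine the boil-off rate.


rate = (V_pre − V_post) / (t_min/60)
rate = (34.1 − 23.4) / (68/60)

9.4412 L/hr


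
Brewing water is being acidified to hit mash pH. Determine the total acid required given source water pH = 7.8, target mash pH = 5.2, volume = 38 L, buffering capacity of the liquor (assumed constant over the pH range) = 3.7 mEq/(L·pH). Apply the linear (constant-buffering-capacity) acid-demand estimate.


acid = buffering capacity · (pH_source − pH_target) · V
acid = 3.7 · (7.8 − 5.2) · 38

365.5600 mEq


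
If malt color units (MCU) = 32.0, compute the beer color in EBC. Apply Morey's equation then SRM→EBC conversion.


SRM = 1.4922·MCU^0.6859;  EBC = SRM·1.97
SRM = 1.4922·32.0^0.6859 = 16.0772
EBC = 16.0772·1.97

31.6720 EBC


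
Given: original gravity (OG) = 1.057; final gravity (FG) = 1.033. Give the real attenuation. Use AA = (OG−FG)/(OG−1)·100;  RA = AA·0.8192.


AA = (1.057 − 1.033)/(1.057 − 1)·100 = 42.1053
RA = 42.1053·0.8192

34.4926 %


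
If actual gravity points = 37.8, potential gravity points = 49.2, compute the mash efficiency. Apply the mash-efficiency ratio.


efficiency = actual / potential × 100
efficiency = 37.8 / 49.2 × 100

76.8293 %


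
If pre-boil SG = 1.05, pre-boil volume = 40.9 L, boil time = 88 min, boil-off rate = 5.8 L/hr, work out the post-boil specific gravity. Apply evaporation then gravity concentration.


V_post = V_pre − rate·(t/60);  SG_post = 1 + (SG_pre−1)·V_pre/V_post
V_post = 40.9 − 5.8·(88/60) = 32.3933
SG_post = 1 + (1.05 − 1)·40.9/32.3933

1.0631


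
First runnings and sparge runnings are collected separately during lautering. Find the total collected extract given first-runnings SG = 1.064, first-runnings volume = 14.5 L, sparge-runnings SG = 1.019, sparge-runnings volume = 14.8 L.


total = Σ (SG_i − 1)·1000·V_i
first = (1.064 − 1)·1000·14.5 = 928.0000
sparge = (1.019 − 1)·1000·14.8 = 281.2000
total = 928.0000 + 281.2000

1209.2000 gravity·L


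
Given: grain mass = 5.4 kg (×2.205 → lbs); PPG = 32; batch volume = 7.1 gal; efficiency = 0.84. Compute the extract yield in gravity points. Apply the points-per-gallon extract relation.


points = lbs × PPG × eff / vol
lbs = 5.4 × 2.205 = 11.9070
points = 11.9070 × 32 × 0.84 / 7.1

45.0789 points


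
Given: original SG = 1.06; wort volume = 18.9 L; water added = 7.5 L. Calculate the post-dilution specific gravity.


SG_new = 1 + (SG_old − 1)·V_old/(V_old + V_water)
pts = (1.06 − 1)·1000·18.9/(18.9 + 7.5) = 42.9545
SG_new = 1 + 42.9545/1000

1.0430


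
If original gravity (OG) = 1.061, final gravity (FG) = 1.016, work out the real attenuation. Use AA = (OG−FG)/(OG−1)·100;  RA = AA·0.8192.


AA = (1.061 − 1.016)/(1.061 − 1)·100 = 73.7705
RA = 73.7705·0.8192

60.4328 %


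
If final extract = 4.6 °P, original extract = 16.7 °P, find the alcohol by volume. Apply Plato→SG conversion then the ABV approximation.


SG = 259/(259 − P);  ABV = (OG − FG)·131.25
OG = 259/(259 − 16.7) = 1.0689
FG = 259/(259 − 4.6) = 1.0181
ABV = (1.0689 − 1.0181)·131.25

6.6729 % ABV


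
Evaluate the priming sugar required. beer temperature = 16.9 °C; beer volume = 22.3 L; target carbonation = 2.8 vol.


residual = 14.695·(0.01821 + 0.09011·e^(−0.04·T));  sugar = (target − residual)·4.0·V
residual = 14.695·(0.01821 + 0.09011·e^(−0.04·16.9)) = 0.9411
sugar = (2.8 − 0.9411)·4.0·22.3

165.8112 g


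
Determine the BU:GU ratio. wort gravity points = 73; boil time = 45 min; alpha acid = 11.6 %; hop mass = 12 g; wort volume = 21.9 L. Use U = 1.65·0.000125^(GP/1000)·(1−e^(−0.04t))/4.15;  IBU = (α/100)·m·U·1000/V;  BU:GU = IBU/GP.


U = 1.65·0.000125^(73/1000)·(1−e^(−0.04·45))/4.15 = 0.1722
IBU = (11.6/100)·12·0.1722·1000/21.9 = 10.9455
BU:GU = 10.9455/73

0.1499


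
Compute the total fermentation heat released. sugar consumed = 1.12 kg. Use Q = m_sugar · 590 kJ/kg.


Q = 1.12 · 590

660.8000 kJ


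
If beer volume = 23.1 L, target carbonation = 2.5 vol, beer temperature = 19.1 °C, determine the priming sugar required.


residual = 14.695·(0.01821 + 0.09011·e^(−0.04·T));  sugar = (target − residual)·4.0·V
residual = 14.695·(0.01821 + 0.09011·e^(−0.04·19.1)) = 0.8844
sugar = (2.5 − 0.8844)·4.0·23.1

149.2822 g


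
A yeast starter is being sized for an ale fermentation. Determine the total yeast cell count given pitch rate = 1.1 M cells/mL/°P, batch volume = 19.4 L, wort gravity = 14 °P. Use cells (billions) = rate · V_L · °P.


cells = 1.1 · 19.4 · 14

298.7600 billion cells


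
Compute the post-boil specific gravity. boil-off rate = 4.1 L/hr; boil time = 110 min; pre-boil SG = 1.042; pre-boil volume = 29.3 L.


V_post = V_pre − rate·(t/60);  SG_post = 1 + (SG_pre−1)·V_pre/V_post
V_post = 29.3 − 4.1·(110/60) = 21.7833
SG_post = 1 + (1.042 − 1)·29.3/21.7833

1.0565


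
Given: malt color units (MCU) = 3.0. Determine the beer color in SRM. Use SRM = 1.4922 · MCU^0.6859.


SRM = 1.4922 · 3.0^0.6859

3.1702 SRM


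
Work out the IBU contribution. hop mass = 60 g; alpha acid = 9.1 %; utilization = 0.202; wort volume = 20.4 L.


IBU = (α/100)·mass·U·1000 / V
IBU = (9.1/100)·60·0.202·1000 / 20.4

54.0647 IBU


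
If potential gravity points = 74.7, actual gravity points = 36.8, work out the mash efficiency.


efficiency = actual / potential × 100
efficiency = 36.8 / 74.7 × 100

49.2637 %


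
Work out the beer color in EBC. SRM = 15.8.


EBC = SRM · 1.97
EBC = 15.8 · 1.97

31.1260 EBC


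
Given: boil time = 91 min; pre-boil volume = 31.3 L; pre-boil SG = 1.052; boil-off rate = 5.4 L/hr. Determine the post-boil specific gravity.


V_post = V_pre − rate·(t/60);  SG_post = 1 + (SG_pre−1)·V_pre/V_post
V_post = 31.3 − 5.4·(91/60) = 23.1100
SG_post = 1 + (1.052 − 1)·31.3/23.1100

1.0704


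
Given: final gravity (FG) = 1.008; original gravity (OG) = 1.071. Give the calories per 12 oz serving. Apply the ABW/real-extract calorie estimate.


ABW = (OG−FG)·131.25·0.79/FG;  °P = 259 − 259/SG (for OG→OE and FG→AE);  RE = 0.1808·OE + 0.8192·AE;  Cal = (6.9·ABW + 4·(RE−0.1))·FG·3.55
ABW = (1.071 − 1.008)·131.25·0.79/1.008 = 6.4805
OE = 259 − 259/1.071 = 17.1699 °P
AE = 259 − 259/1.008 = 2.0556 °P
RE = 0.1808·17.1699 + 0.8192·2.0556 = 4.7882 °P
Cal = (6.9·6.4805 + 4·(4.7882−0.1))·1.008·3.55

227.1145 kcal


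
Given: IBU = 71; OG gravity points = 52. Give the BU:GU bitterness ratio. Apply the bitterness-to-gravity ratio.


BU:GU = IBU / OG_points
BU:GU = 71 / 52

1.3654


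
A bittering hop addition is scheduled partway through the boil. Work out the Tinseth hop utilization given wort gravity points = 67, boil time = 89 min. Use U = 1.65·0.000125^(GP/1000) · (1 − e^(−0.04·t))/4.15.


bigness = 1.65·0.000125^(67/1000) = 0.9036
boil_factor = (1 − e^(−0.04·89))/4.15 = 0.2341
U = 0.9036 · 0.2341

0.2115


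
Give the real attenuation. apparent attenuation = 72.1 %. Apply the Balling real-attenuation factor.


RA = AA · 0.8192
RA = 72.1 · 0.8192

59.0643 %


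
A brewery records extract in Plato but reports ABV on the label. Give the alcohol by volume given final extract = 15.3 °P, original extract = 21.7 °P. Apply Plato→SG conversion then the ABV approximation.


SG = 259/(259 − P);  ABV = (OG − FG)·131.25
OG = 259/(259 − 21.7) = 1.0914
FG = 259/(259 − 15.3) = 1.0628
ABV = (1.0914 − 1.0628)·131.25

3.7621 % ABV


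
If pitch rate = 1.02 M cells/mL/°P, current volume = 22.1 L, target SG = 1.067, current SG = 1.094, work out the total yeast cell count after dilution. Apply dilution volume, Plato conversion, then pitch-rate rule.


V_w = V·((SG_c−1)/(SG_t−1)−1);  °P = 259 − 259/SG_t;  cells = rate·(V+V_w)·°P
V_w = 22.1·((1.094−1)/(1.067−1)−1) = 8.9060
V_final = 22.1 + 8.9060 = 31.0060
°P = 259 − 259/1.067 = 16.2634
cells = 1.02·31.0060·16.2634

514.3463 billion cells


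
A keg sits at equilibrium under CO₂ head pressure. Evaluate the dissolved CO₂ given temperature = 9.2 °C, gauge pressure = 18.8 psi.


vols = (P + 14.695)·(0.01821 + 0.09011·e^(−0.04·T))
vols = (18.8 + 14.695)·(0.01821 + 0.09011·e^(−0.04·9.2))

2.6989 volumes


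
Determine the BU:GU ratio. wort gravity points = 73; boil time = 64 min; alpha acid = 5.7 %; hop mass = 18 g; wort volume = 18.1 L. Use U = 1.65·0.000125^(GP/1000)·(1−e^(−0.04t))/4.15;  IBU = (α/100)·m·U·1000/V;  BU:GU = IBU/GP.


U = 1.65·0.000125^(73/1000)·(1−e^(−0.04·64))/4.15 = 0.1904
IBU = (5.7/100)·18·0.1904·1000/18.1 = 10.7904
BU:GU = 10.7904/73

0.1478


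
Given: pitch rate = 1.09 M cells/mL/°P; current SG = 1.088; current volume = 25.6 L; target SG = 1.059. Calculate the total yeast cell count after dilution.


V_w = V·((SG_c−1)/(SG_t−1)−1);  °P = 259 − 259/SG_t;  cells = rate·(V+V_w)·°P
V_w = 25.6·((1.088−1)/(1.059−1)−1) = 12.5831
V_final = 25.6 + 12.5831 = 38.1831
°P = 259 − 259/1.059 = 14.4297
cells = 1.09·38.1831·14.4297

600.5552 billion cells


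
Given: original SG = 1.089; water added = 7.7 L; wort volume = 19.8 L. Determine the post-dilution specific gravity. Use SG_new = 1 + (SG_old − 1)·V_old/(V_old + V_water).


pts = (1.089 − 1)·1000·19.8/(19.8 + 7.7) = 64.0800
SG_new = 1 + 64.0800/1000

1.0641


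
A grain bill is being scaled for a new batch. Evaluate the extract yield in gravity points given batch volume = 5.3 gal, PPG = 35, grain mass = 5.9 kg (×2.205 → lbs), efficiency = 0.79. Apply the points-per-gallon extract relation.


points = lbs × PPG × eff / vol
lbs = 5.9 × 2.205 = 13.0095
points = 13.0095 × 35 × 0.79 / 5.3

67.8703 points


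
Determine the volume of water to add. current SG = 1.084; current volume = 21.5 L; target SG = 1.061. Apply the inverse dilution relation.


V_water = V·((SG_curr − 1)/(SG_target − 1) − 1)
V_water = 21.5·((1.084 − 1)/(1.061 − 1) − 1)

8.1066 L


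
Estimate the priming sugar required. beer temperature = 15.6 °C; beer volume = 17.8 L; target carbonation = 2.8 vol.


residual = 14.695·(0.01821 + 0.09011·e^(−0.04·T));  sugar = (target − residual)·4.0·V
residual = 14.695·(0.01821 + 0.09011·e^(−0.04·15.6)) = 0.9771
sugar = (2.8 − 0.9771)·4.0·17.8

129.7919 g


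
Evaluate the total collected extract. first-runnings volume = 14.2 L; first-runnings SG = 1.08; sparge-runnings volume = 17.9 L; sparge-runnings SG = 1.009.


total = Σ (SG_i − 1)·1000·V_i
first = (1.08 − 1)·1000·14.2 = 1136.0000
sparge = (1.009 − 1)·1000·17.9 = 161.1000
total = 1136.0000 + 161.1000

1297.1000 gravity·L


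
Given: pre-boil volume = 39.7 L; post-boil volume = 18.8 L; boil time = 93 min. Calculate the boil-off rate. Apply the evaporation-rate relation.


rate = (V_pre − V_post) / (t_min/60)
rate = (39.7 − 18.8) / (93/60)

13.4839 L/hr


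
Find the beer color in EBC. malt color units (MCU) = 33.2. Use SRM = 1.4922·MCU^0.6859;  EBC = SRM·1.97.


SRM = 1.4922·33.2^0.6859 = 16.4883
EBC = 16.4883·1.97

32.4819 EBC


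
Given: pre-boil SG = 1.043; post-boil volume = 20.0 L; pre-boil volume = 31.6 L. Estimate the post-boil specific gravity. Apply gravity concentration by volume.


SG_post = 1 + (SG_pre − 1)·V_pre/V_post
pts_pre = (1.043 − 1)·1000 = 43.0000
pts_post = 43.0000·31.6/20.0 = 67.9400
SG_post = 1 + 67.9400/1000

1.0679


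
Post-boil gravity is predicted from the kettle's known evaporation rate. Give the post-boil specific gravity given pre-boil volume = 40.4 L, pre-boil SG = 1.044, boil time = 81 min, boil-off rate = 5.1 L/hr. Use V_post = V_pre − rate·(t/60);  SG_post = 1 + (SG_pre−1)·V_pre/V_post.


V_post = 40.4 − 5.1·(81/60) = 33.5150
SG_post = 1 + (1.044 − 1)·40.4/33.5150

1.0530


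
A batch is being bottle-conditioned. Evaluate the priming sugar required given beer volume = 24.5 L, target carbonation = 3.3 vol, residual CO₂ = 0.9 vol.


sugar = (target − residual)·4.0·V
sugar = (3.3 − 0.9)·4.0·24.5

235.2000 g


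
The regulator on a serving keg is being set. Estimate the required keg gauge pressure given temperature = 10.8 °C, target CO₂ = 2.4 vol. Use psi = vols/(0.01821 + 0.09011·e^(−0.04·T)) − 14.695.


psi = 2.4/(0.01821 + 0.09011·e^(−0.04·10.8)) − 14.695

16.5916 psi


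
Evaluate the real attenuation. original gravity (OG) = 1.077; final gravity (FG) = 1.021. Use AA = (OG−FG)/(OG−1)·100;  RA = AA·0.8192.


AA = (1.077 − 1.021)/(1.077 − 1)·100 = 72.7273
RA = 72.7273·0.8192

59.5782 %


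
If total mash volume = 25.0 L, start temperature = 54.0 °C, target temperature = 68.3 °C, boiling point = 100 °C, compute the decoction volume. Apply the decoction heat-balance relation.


V_dec = V_total·(T_target − T_start)/(T_boil − T_start)
V_dec = 25.0·(68.3 − 54.0)/(100 − 54.0)

7.7717 L


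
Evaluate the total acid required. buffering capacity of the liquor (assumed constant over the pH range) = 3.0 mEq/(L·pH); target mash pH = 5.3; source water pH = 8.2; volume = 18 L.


acid = buffering capacity · (pH_source − pH_target) · V
acid = 3.0 · (8.2 − 5.3) · 18

156.6000 mEq


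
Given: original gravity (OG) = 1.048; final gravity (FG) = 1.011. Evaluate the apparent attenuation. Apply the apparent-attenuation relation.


AA = (OG − FG)/(OG − 1) · 100
AA = (1.048 − 1.011)/(1.048 − 1) · 100

77.0833 %


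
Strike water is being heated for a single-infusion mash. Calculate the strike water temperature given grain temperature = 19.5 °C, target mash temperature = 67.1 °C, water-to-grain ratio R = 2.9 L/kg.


T_strike = (0.41/R)·(T_mash − T_grain) + T_mash
T_strike = (0.41/2.9)·(67.1 − 19.5) + 67.1

73.8297 °C


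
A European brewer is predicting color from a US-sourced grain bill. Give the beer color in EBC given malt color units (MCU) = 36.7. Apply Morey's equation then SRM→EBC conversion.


SRM = 1.4922·MCU^0.6859;  EBC = SRM·1.97
SRM = 1.4922·36.7^0.6859 = 17.6617
EBC = 17.6617·1.97

34.7935 EBC


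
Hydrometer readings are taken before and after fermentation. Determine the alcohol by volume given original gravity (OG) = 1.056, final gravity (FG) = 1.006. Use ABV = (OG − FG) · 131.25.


ABV = (1.056 − 1.006) · 131.25

6.5625 % ABV


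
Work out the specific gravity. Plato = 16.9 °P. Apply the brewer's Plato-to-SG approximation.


SG = 259/(259 − P)
SG = 259/(259 − 16.9)

1.0698


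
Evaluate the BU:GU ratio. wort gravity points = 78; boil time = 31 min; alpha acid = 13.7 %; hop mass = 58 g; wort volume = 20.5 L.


U = 1.65·0.000125^(GP/1000)·(1−e^(−0.04t))/4.15;  IBU = (α/100)·m·U·1000/V;  BU:GU = IBU/GP
U = 1.65·0.000125^(78/1000)·(1−e^(−0.04·31))/4.15 = 0.1402
IBU = (13.7/100)·58·0.1402·1000/20.5 = 54.3281
BU:GU = 54.3281/78

0.6965


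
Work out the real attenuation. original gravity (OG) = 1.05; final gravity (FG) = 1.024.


AA = (OG−FG)/(OG−1)·100;  RA = AA·0.8192
AA = (1.05 − 1.024)/(1.05 − 1)·100 = 52.0000
RA = 52.0000·0.8192

42.5984 %


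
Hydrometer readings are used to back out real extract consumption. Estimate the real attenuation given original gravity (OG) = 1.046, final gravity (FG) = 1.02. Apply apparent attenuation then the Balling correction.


AA = (OG−FG)/(OG−1)·100;  RA = AA·0.8192
AA = (1.046 − 1.02)/(1.046 − 1)·100 = 56.5217
RA = 56.5217·0.8192

46.3026 %


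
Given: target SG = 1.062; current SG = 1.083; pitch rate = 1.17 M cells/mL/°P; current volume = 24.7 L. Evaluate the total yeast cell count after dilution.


V_w = V·((SG_c−1)/(SG_t−1)−1);  °P = 259 − 259/SG_t;  cells = rate·(V+V_w)·°P
V_w = 24.7·((1.083−1)/(1.062−1)−1) = 8.3661
V_final = 24.7 + 8.3661 = 33.0661
°P = 259 − 259/1.062 = 15.1205
cells = 1.17·33.0661·15.1205

584.9734 billion cells


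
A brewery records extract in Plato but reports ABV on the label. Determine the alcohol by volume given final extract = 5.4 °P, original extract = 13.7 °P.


SG = 259/(259 − P);  ABV = (OG − FG)·131.25
OG = 259/(259 − 13.7) = 1.0558
FG = 259/(259 − 5.4) = 1.0213
ABV = (1.0558 − 1.0213)·131.25

4.5356 % ABV


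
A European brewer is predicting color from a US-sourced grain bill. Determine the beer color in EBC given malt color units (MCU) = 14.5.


SRM = 1.4922·MCU^0.6859;  EBC = SRM·1.97
SRM = 1.4922·14.5^0.6859 = 9.3413
EBC = 9.3413·1.97

18.4024 EBC


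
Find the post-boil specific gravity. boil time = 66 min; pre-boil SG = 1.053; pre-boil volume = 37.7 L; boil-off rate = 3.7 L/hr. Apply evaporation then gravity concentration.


V_post = V_pre − rate·(t/60);  SG_post = 1 + (SG_pre−1)·V_pre/V_post
V_post = 37.7 − 3.7·(66/60) = 33.6300
SG_post = 1 + (1.053 − 1)·37.7/33.6300

1.0594


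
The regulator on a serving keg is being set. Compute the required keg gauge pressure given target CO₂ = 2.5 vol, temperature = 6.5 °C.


psi = vols/(0.01821 + 0.09011·e^(−0.04·T)) − 14.695
psi = 2.5/(0.01821 + 0.09011·e^(−0.04·6.5)) − 14.695

13.8147 psi


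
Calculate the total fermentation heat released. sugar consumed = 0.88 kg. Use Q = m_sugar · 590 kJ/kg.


Q = 0.88 · 590

519.2000 kJ


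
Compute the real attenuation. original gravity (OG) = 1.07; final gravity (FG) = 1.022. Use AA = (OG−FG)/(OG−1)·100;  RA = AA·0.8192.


AA = (1.07 − 1.022)/(1.07 − 1)·100 = 68.5714
RA = 68.5714·0.8192

56.1737 %


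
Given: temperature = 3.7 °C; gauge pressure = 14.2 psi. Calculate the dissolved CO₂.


vols = (P + 14.695)·(0.01821 + 0.09011·e^(−0.04·T))
vols = (14.2 + 14.695)·(0.01821 + 0.09011·e^(−0.04·3.7))

2.7717 volumes


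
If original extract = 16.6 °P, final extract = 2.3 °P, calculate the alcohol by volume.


SG = 259/(259 − P);  ABV = (OG − FG)·131.25
OG = 259/(259 − 16.6) = 1.0685
FG = 259/(259 − 2.3) = 1.0090
ABV = (1.0685 − 1.0090)·131.25

7.8123 % ABV


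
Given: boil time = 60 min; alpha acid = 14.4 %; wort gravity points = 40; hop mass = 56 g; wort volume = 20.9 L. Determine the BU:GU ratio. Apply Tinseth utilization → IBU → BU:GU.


U = 1.65·0.000125^(GP/1000)·(1−e^(−0.04t))/4.15;  IBU = (α/100)·m·U·1000/V;  BU:GU = IBU/GP
U = 1.65·0.000125^(40/1000)·(1−e^(−0.04·60))/4.15 = 0.2524
IBU = (14.4/100)·56·0.2524·1000/20.9 = 97.3677
BU:GU = 97.3677/40

2.4342


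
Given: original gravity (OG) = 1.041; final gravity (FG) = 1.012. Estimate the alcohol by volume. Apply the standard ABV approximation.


ABV = (OG − FG) · 131.25
ABV = (1.041 − 1.012) · 131.25

3.8062 % ABV


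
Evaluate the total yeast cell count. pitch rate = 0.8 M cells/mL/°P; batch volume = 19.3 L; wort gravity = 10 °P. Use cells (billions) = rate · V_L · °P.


cells = 0.8 · 19.3 · 10

154.4000 billion cells


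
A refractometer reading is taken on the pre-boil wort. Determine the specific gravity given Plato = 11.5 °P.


SG = 259/(259 − P)
SG = 259/(259 − 11.5)

1.0465


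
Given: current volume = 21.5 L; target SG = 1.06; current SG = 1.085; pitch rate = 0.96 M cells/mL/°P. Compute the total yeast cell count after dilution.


V_w = V·((SG_c−1)/(SG_t−1)−1);  °P = 259 − 259/SG_t;  cells = rate·(V+V_w)·°P
V_w = 21.5·((1.085−1)/(1.06−1)−1) = 8.9583
V_final = 21.5 + 8.9583 = 30.4583
°P = 259 − 259/1.06 = 14.6604
cells = 0.96·30.4583·14.6604

428.6694 billion cells


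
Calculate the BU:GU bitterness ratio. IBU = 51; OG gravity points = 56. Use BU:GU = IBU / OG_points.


BU:GU = 51 / 56

0.9107


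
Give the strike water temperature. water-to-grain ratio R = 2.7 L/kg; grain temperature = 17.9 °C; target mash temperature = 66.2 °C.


T_strike = (0.41/R)·(T_mash − T_grain) + T_mash
T_strike = (0.41/2.7)·(66.2 − 17.9) + 66.2

73.5344 °C


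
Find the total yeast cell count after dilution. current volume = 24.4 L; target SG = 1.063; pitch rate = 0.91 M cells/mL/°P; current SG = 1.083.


V_w = V·((SG_c−1)/(SG_t−1)−1);  °P = 259 − 259/SG_t;  cells = rate·(V+V_w)·°P
V_w = 24.4·((1.083−1)/(1.063−1)−1) = 7.7460
V_final = 24.4 + 7.7460 = 32.1460
°P = 259 − 259/1.063 = 15.3500
cells = 0.91·32.1460·15.3500

449.0305 billion cells


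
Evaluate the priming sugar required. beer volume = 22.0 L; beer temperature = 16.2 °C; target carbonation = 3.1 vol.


residual = 14.695·(0.01821 + 0.09011·e^(−0.04·T));  sugar = (target − residual)·4.0·V
residual = 14.695·(0.01821 + 0.09011·e^(−0.04·16.2)) = 0.9603
sugar = (3.1 − 0.9603)·4.0·22.0

188.2975 g


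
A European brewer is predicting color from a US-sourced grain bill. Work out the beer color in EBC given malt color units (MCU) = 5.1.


SRM = 1.4922·MCU^0.6859;  EBC = SRM·1.97
SRM = 1.4922·5.1^0.6859 = 4.5619
EBC = 4.5619·1.97

8.9870 EBC


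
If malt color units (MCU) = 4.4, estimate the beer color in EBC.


SRM = 1.4922·MCU^0.6859;  EBC = SRM·1.97
SRM = 1.4922·4.4^0.6859 = 4.1226
EBC = 4.1226·1.97

8.1215 EBC


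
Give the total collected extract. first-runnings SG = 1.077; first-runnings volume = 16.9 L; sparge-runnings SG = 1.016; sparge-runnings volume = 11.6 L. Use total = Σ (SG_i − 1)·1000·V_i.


first = (1.077 − 1)·1000·16.9 = 1301.3000
sparge = (1.016 − 1)·1000·11.6 = 185.6000
total = 1301.3000 + 185.6000

1486.9000 gravity·L


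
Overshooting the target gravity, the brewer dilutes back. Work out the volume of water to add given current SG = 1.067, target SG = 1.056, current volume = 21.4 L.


V_water = V·((SG_curr − 1)/(SG_target − 1) − 1)
V_water = 21.4·((1.067 − 1)/(1.056 − 1) − 1)

4.2036 L


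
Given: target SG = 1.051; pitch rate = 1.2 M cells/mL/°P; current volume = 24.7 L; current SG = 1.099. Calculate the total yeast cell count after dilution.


V_w = V·((SG_c−1)/(SG_t−1)−1);  °P = 259 − 259/SG_t;  cells = rate·(V+V_w)·°P
V_w = 24.7·((1.099−1)/(1.051−1)−1) = 23.2471
V_final = 24.7 + 23.2471 = 47.9471
°P = 259 − 259/1.051 = 12.5680
cells = 1.2·47.9471·12.5680

723.1201 billion cells


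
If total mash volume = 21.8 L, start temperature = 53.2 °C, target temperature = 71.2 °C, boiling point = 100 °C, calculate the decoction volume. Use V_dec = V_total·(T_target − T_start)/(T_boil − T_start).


V_dec = 21.8·(71.2 − 53.2)/(100 − 53.2)

8.3846 L


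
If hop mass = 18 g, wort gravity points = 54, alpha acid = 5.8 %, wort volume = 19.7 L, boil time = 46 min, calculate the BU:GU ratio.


U = 1.65·0.000125^(GP/1000)·(1−e^(−0.04t))/4.15;  IBU = (α/100)·m·U·1000/V;  BU:GU = IBU/GP
U = 1.65·0.000125^(54/1000)·(1−e^(−0.04·46))/4.15 = 0.2059
IBU = (5.8/100)·18·0.2059·1000/19.7 = 10.9092
BU:GU = 10.9092/54

0.2020


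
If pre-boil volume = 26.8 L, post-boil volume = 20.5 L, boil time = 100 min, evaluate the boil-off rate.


rate = (V_pre − V_post) / (t_min/60)
rate = (26.8 − 20.5) / (100/60)

3.7800 L/hr


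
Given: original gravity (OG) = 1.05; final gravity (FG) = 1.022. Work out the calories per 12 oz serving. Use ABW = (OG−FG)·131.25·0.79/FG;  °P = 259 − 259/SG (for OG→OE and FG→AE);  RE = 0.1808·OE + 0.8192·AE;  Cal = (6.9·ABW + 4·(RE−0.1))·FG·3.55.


ABW = (1.05 − 1.022)·131.25·0.79/1.022 = 2.8408
OE = 259 − 259/1.05 = 12.3333 °P
AE = 259 − 259/1.022 = 5.5753 °P
RE = 0.1808·12.3333 + 0.8192·5.5753 = 6.7972 °P
Cal = (6.9·2.8408 + 4·(6.7972−0.1))·1.022·3.55

168.3074 kcal


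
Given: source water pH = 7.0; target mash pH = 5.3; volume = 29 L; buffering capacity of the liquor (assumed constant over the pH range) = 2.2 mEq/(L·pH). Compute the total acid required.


acid = buffering capacity · (pH_source − pH_target) · V
acid = 2.2 · (7.0 − 5.3) · 29

108.4600 mEq


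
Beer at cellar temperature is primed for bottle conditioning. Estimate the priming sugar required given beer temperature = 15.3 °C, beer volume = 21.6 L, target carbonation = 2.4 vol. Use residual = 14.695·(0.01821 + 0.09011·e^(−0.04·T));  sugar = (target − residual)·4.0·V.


residual = 14.695·(0.01821 + 0.09011·e^(−0.04·15.3)) = 0.9856
sugar = (2.4 − 0.9856)·4.0·21.6

122.2002 g


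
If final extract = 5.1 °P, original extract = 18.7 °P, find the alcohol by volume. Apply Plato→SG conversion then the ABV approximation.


SG = 259/(259 − P);  ABV = (OG − FG)·131.25
OG = 259/(259 − 18.7) = 1.0778
FG = 259/(259 − 5.1) = 1.0201
ABV = (1.0778 − 1.0201)·131.25

7.5774 % ABV


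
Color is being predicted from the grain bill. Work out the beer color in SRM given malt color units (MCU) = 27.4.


SRM = 1.4922 · MCU^0.6859
SRM = 1.4922 · 27.4^0.6859

14.4537 SRM


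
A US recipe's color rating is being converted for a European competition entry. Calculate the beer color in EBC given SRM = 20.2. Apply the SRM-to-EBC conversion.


EBC = SRM · 1.97
EBC = 20.2 · 1.97

39.7940 EBC


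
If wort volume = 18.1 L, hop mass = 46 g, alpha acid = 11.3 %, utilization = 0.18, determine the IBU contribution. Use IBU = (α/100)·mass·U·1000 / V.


IBU = (11.3/100)·46·0.18·1000 / 18.1

51.6928 IBU


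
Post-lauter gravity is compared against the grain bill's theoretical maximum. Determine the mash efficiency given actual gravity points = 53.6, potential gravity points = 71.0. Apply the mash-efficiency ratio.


efficiency = actual / potential × 100
efficiency = 53.6 / 71.0 × 100

75.4930 %


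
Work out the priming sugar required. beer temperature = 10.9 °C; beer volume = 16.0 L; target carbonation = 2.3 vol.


residual = 14.695·(0.01821 + 0.09011·e^(−0.04·T));  sugar = (target − residual)·4.0·V
residual = 14.695·(0.01821 + 0.09011·e^(−0.04·10.9)) = 1.1238
sugar = (2.3 − 1.1238)·4.0·16.0

75.2752 g


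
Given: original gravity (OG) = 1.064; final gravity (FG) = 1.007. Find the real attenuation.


AA = (OG−FG)/(OG−1)·100;  RA = AA·0.8192
AA = (1.064 − 1.007)/(1.064 − 1)·100 = 89.0625
RA = 89.0625·0.8192

72.9600 %


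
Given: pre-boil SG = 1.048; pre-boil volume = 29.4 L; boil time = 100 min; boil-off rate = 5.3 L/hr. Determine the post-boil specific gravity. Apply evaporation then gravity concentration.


V_post = V_pre − rate·(t/60);  SG_post = 1 + (SG_pre−1)·V_pre/V_post
V_post = 29.4 − 5.3·(100/60) = 20.5667
SG_post = 1 + (1.048 − 1)·29.4/20.5667

1.0686


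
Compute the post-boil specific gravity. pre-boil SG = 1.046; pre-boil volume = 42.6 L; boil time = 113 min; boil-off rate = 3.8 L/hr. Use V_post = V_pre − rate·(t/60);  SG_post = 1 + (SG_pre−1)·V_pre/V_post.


V_post = 42.6 − 3.8·(113/60) = 35.4433
SG_post = 1 + (1.046 − 1)·42.6/35.4433

1.0553


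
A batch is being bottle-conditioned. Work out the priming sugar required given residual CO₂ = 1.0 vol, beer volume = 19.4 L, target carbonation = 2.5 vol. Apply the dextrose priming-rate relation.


sugar = (target − residual)·4.0·V
sugar = (2.5 − 1.0)·4.0·19.4

116.4000 g


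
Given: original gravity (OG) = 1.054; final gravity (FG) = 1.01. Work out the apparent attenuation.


AA = (OG − FG)/(OG − 1) · 100
AA = (1.054 − 1.01)/(1.054 − 1) · 100

81.4815 %


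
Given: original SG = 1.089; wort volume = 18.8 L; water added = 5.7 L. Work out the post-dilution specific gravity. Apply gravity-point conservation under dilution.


SG_new = 1 + (SG_old − 1)·V_old/(V_old + V_water)
pts = (1.089 − 1)·1000·18.8/(18.8 + 5.7) = 68.2939
SG_new = 1 + 68.2939/1000

1.0683


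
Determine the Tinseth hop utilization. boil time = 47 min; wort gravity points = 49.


U = 1.65·0.000125^(GP/1000) · (1 − e^(−0.04·t))/4.15
bigness = 1.65·0.000125^(49/1000) = 1.0623
boil_factor = (1 − e^(−0.04·47))/4.15 = 0.2042
U = 1.0623 · 0.2042

0.2169


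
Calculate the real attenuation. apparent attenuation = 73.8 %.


RA = AA · 0.8192
RA = 73.8 · 0.8192

60.4570 %


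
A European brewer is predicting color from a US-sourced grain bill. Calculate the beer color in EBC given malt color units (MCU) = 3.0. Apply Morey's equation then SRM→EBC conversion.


SRM = 1.4922·MCU^0.6859;  EBC = SRM·1.97
SRM = 1.4922·3.0^0.6859 = 3.1702
EBC = 3.1702·1.97

6.2453 EBC


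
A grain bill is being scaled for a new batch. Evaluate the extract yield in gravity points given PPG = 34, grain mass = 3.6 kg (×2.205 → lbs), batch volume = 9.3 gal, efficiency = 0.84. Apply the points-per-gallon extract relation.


points = lbs × PPG × eff / vol
lbs = 3.6 × 2.205 = 7.9380
points = 7.9380 × 34 × 0.84 / 9.3

24.3773 points


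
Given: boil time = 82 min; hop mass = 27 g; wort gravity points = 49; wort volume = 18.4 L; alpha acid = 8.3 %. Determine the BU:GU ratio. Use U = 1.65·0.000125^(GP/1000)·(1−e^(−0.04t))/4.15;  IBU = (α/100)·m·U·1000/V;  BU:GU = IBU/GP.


U = 1.65·0.000125^(49/1000)·(1−e^(−0.04·82))/4.15 = 0.2463
IBU = (8.3/100)·27·0.2463·1000/18.4 = 30.0021
BU:GU = 30.0021/49

0.6123


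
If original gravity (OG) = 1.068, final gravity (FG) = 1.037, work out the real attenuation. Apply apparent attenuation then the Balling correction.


AA = (OG−FG)/(OG−1)·100;  RA = AA·0.8192
AA = (1.068 − 1.037)/(1.068 − 1)·100 = 45.5882
RA = 45.5882·0.8192

37.3459 %


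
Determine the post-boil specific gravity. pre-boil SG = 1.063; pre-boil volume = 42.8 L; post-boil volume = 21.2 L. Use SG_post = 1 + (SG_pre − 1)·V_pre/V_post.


pts_pre = (1.063 − 1)·1000 = 63.0000
pts_post = 63.0000·42.8/21.2 = 127.1887
SG_post = 1 + 127.1887/1000

1.1272


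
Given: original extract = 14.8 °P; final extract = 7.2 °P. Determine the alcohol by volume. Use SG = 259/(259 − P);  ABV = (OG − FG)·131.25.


OG = 259/(259 − 14.8) = 1.0606
FG = 259/(259 − 7.2) = 1.0286
ABV = (1.0606 − 1.0286)·131.25

4.2016 % ABV


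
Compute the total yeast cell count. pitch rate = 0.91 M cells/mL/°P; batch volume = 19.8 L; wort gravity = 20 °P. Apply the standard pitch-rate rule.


cells (billions) = rate · V_L · °P
cells = 0.91 · 19.8 · 20

360.3600 billion cells


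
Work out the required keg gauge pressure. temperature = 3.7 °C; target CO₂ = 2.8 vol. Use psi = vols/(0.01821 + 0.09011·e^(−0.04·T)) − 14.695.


psi = 2.8/(0.01821 + 0.09011·e^(−0.04·3.7)) − 14.695

14.4949 psi


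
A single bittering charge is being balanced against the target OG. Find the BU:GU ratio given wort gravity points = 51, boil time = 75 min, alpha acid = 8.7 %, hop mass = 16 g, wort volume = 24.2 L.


U = 1.65·0.000125^(GP/1000)·(1−e^(−0.04t))/4.15;  IBU = (α/100)·m·U·1000/V;  BU:GU = IBU/GP
U = 1.65·0.000125^(51/1000)·(1−e^(−0.04·75))/4.15 = 0.2389
IBU = (8.7/100)·16·0.2389·1000/24.2 = 13.7411
BU:GU = 13.7411/51

0.2694


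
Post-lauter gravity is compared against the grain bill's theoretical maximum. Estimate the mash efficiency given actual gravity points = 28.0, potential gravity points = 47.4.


efficiency = actual / potential × 100
efficiency = 28.0 / 47.4 × 100

59.0717 %


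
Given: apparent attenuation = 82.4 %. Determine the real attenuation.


RA = AA · 0.8192
RA = 82.4 · 0.8192

67.5021 %


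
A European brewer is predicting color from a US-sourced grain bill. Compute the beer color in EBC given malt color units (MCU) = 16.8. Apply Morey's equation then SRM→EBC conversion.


SRM = 1.4922·MCU^0.6859;  EBC = SRM·1.97
SRM = 1.4922·16.8^0.6859 = 10.3340
EBC = 10.3340·1.97

20.3579 EBC


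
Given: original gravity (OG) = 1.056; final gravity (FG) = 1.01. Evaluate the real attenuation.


AA = (OG−FG)/(OG−1)·100;  RA = AA·0.8192
AA = (1.056 − 1.01)/(1.056 − 1)·100 = 82.1429
RA = 82.1429·0.8192

67.2914 %


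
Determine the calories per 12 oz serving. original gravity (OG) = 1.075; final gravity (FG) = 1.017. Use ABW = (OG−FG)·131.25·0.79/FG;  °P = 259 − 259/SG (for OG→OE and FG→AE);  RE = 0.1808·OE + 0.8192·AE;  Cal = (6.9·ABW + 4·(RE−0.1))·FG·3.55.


ABW = (1.075 − 1.017)·131.25·0.79/1.017 = 5.9133
OE = 259 − 259/1.075 = 18.0698 °P
AE = 259 − 259/1.017 = 4.3294 °P
RE = 0.1808·18.0698 + 0.8192·4.3294 = 6.8137 °P
Cal = (6.9·5.9133 + 4·(6.8137−0.1))·1.017·3.55

244.2645 kcal


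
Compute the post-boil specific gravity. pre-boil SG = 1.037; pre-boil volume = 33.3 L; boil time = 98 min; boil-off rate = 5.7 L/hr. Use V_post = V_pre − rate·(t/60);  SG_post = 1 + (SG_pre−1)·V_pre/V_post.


V_post = 33.3 − 5.7·(98/60) = 23.9900
SG_post = 1 + (1.037 − 1)·33.3/23.9900

1.0514


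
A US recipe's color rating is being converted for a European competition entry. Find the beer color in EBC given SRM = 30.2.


EBC = SRM · 1.97
EBC = 30.2 · 1.97

59.4940 EBC


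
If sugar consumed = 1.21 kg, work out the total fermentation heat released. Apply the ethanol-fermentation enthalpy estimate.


Q = m_sugar · 590 kJ/kg
Q = 1.21 · 590

713.9000 kJ


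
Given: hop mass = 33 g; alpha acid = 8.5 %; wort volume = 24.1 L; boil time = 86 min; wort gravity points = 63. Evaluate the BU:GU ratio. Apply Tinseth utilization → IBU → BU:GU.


U = 1.65·0.000125^(GP/1000)·(1−e^(−0.04t))/4.15;  IBU = (α/100)·m·U·1000/V;  BU:GU = IBU/GP
U = 1.65·0.000125^(63/1000)·(1−e^(−0.04·86))/4.15 = 0.2185
IBU = (8.5/100)·33·0.2185·1000/24.1 = 25.4275
BU:GU = 25.4275/63

0.4036


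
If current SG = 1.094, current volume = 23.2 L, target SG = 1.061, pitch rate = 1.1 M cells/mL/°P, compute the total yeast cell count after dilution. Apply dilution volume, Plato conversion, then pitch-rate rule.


V_w = V·((SG_c−1)/(SG_t−1)−1);  °P = 259 − 259/SG_t;  cells = rate·(V+V_w)·°P
V_w = 23.2·((1.094−1)/(1.061−1)−1) = 12.5508
V_final = 23.2 + 12.5508 = 35.7508
°P = 259 − 259/1.061 = 14.8907
cells = 1.1·35.7508·14.8907

585.5890 billion cells


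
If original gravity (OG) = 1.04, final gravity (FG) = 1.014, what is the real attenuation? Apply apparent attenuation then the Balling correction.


AA = (OG−FG)/(OG−1)·100;  RA = AA·0.8192
AA = (1.04 − 1.014)/(1.04 − 1)·100 = 65.0000
RA = 65.0000·0.8192

53.2480 %


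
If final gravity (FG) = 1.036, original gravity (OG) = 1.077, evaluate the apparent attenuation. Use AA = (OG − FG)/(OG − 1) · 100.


AA = (1.077 − 1.036)/(1.077 − 1) · 100

53.2468 %


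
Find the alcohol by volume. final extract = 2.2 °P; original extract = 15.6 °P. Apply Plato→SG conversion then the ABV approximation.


SG = 259/(259 − P);  ABV = (OG − FG)·131.25
OG = 259/(259 − 15.6) = 1.0641
FG = 259/(259 − 2.2) = 1.0086
ABV = (1.0641 − 1.0086)·131.25

7.2877 % ABV


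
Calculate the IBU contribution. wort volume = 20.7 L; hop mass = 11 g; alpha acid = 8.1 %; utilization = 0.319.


IBU = (α/100)·mass·U·1000 / V
IBU = (8.1/100)·11·0.319·1000 / 20.7

13.7309 IBU


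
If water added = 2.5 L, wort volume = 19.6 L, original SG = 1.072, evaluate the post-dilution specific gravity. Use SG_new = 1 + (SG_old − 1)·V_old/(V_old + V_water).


pts = (1.072 − 1)·1000·19.6/(19.6 + 2.5) = 63.8552
SG_new = 1 + 63.8552/1000

1.0639


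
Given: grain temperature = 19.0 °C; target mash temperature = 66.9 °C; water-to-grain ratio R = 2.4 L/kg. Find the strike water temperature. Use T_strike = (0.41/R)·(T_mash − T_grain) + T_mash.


T_strike = (0.41/2.4)·(66.9 − 19.0) + 66.9

75.0829 °C


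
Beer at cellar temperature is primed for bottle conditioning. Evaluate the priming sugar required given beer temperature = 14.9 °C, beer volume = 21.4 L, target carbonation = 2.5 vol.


residual = 14.695·(0.01821 + 0.09011·e^(−0.04·T));  sugar = (target − residual)·4.0·V
residual = 14.695·(0.01821 + 0.09011·e^(−0.04·14.9)) = 0.9972
sugar = (2.5 − 0.9972)·4.0·21.4

128.6374 g


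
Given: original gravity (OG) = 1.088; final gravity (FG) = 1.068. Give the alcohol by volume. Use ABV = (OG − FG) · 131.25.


ABV = (1.088 − 1.068) · 131.25

2.6250 % ABV


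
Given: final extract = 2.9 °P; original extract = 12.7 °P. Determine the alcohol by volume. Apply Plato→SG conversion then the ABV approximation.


SG = 259/(259 − P);  ABV = (OG − FG)·131.25
OG = 259/(259 − 12.7) = 1.0516
FG = 259/(259 − 2.9) = 1.0113
ABV = (1.0516 − 1.0113)·131.25

5.2814 % ABV


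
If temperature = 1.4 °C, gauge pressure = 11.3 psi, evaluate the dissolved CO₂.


vols = (P + 14.695)·(0.01821 + 0.09011·e^(−0.04·T))
vols = (11.3 + 14.695)·(0.01821 + 0.09011·e^(−0.04·1.4))

2.6882 volumes


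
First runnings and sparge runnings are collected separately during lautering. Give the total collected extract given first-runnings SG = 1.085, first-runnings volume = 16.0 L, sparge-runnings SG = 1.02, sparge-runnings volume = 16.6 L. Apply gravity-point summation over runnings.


total = Σ (SG_i − 1)·1000·V_i
first = (1.085 − 1)·1000·16.0 = 1360.0000
sparge = (1.02 − 1)·1000·16.6 = 332.0000
total = 1360.0000 + 332.0000

1692.0000 gravity·L


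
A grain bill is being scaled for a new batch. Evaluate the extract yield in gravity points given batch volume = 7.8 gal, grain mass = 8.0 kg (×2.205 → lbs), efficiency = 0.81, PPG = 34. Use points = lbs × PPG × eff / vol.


lbs = 8.0 × 2.205 = 17.6400
points = 17.6400 × 34 × 0.81 / 7.8

62.2828 points


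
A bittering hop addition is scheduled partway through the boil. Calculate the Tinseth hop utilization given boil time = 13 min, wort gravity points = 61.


U = 1.65·0.000125^(GP/1000) · (1 − e^(−0.04·t))/4.15
bigness = 1.65·0.000125^(61/1000) = 0.9537
boil_factor = (1 − e^(−0.04·13))/4.15 = 0.0977
U = 0.9537 · 0.0977

0.0932


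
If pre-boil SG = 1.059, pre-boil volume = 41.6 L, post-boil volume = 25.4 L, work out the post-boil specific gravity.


SG_post = 1 + (SG_pre − 1)·V_pre/V_post
pts_pre = (1.059 − 1)·1000 = 59.0000
pts_post = 59.0000·41.6/25.4 = 96.6299
SG_post = 1 + 96.6299/1000

1.0966


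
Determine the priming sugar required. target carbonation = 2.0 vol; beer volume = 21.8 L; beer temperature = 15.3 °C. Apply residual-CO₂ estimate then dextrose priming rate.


residual = 14.695·(0.01821 + 0.09011·e^(−0.04·T));  sugar = (target − residual)·4.0·V
residual = 14.695·(0.01821 + 0.09011·e^(−0.04·15.3)) = 0.9856
sugar = (2.0 − 0.9856)·4.0·21.8

88.4517 g
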